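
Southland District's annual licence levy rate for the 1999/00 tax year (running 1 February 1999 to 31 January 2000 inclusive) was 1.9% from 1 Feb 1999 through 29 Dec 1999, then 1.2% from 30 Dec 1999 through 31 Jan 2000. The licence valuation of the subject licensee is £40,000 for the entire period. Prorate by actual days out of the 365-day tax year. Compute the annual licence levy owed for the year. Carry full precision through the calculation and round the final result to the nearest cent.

£734.68

1 Feb – 29 Dec 1999: 332 days at 1.9% → £40,000 × 1.9% × 332/365 = £691.2877
30 Dec 1999 – 31 Jan 2000: 33 days at 1.2% → £40,000 × 1.2% × 33/365 = £43.3973
Total = £734.6849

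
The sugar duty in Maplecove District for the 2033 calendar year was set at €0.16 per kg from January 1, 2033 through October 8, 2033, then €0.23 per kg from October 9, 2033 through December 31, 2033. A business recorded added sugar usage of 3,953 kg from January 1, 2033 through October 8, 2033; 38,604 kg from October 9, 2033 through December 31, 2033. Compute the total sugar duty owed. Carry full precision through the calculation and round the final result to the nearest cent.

January 1 – October 8, 2033: 3,953 kg at €0.16/kg → €632.48
October 9 – December 31, 2033: 38,604 kg at €0.23/kg → €8878.92

€9511.40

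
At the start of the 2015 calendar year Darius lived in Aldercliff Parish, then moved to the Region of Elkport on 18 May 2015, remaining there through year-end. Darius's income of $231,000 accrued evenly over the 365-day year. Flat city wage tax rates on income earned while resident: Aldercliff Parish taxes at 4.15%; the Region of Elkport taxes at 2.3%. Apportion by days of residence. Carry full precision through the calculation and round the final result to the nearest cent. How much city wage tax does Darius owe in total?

Aldercliff Parish, 1 January – 17 May 2015: 137 days → $231,000 × 4.15% × 137/365 = $3,598.2205
The Region of Elkport, 18 May – 31 December 2015: 228 days → $231,000 × 2.3% × 228/365 = $3,318.8055
Total = $6,917.0260

$6,917.03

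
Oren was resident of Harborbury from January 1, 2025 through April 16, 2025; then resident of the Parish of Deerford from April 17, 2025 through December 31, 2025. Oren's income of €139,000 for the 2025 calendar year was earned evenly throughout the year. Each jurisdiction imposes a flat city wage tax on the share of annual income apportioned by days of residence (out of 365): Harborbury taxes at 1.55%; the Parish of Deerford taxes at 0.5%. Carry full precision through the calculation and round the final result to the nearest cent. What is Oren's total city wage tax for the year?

Harborbury, January 1 – April 16, 2025: 106 days → €139,000 × 1.55% × 106/365 = €625.6904
The Parish of Deerford, April 17 – December 31, 2025: 259 days → €139,000 × 0.5% × 259/365 = €493.1644
Total = €1,118.8548

€1,118.85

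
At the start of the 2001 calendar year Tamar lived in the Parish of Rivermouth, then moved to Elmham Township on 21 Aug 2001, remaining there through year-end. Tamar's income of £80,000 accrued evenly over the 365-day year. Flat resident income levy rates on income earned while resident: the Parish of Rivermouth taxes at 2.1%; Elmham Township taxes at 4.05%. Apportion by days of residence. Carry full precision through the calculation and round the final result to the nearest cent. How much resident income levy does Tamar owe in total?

The Parish of Rivermouth, 1 Jan – 20 Aug 2001: 232 days → £80,000 × 2.1% × 232/365 = £1,067.8356
Elmham Township, 21 Aug – 31 Dec 2001: 133 days → £80,000 × 4.05% × 133/365 = £1,180.6027
Total = £2,248.4384

£2,248.44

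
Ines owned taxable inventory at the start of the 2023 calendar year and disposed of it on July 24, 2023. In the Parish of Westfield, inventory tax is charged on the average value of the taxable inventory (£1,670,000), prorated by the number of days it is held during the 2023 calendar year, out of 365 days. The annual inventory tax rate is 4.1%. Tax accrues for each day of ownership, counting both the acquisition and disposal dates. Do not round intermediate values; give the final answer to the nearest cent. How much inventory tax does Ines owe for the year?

Days held (January 1 – July 24, 2023): 205 out of 365
Tax = £1,670,000 × 4.1% × 205/365 = £38,455.7534

£38,455.75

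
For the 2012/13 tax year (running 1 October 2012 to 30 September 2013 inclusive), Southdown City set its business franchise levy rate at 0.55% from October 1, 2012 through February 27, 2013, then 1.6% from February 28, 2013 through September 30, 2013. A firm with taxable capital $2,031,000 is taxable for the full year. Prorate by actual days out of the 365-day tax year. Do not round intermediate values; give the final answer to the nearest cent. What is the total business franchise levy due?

$23,732.10

October 1, 2012 – February 27, 2013: 150 days at 0.55% → $2,031,000 × 0.55% × 150/365 = $4,590.6164
February 28 – September 30, 2013: 215 days at 1.6% → $2,031,000 × 1.6% × 215/365 = $19,141.4795
Total = $23,732.0959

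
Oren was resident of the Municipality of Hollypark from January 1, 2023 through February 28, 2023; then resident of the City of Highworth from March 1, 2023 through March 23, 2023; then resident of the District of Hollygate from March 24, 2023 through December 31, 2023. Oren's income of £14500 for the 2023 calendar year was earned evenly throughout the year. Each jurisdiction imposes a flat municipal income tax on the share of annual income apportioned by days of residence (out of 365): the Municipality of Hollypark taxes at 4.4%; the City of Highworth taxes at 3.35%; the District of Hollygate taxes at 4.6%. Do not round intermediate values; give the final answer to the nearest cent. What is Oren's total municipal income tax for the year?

£650.89

The Municipality of Hollypark, January 1 – February 28, 2023: 59 days → £14500 × 4.4% × 59/365 = £103.1288
The City of Highworth, March 1 – March 23, 2023: 23 days → £14500 × 3.35% × 23/365 = £30.6089
The District of Hollygate, March 24 – December 31, 2023: 283 days → £14500 × 4.6% × 283/365 = £517.1534
Total = £650.8911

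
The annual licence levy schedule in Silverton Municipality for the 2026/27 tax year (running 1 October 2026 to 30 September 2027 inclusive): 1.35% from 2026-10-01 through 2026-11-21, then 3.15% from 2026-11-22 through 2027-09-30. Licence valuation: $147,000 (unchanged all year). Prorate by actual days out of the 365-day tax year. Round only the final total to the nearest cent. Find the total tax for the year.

$4,253.54

2026-10-01 to 2026-11-21: 52 days at 1.35% → $147,000 × 1.35% × 52/365 = $282.7233
2026-11-22 to 2027-09-30: 313 days at 3.15% → $147,000 × 3.15% × 313/365 = $3,970.8123
Total = $4,253.5356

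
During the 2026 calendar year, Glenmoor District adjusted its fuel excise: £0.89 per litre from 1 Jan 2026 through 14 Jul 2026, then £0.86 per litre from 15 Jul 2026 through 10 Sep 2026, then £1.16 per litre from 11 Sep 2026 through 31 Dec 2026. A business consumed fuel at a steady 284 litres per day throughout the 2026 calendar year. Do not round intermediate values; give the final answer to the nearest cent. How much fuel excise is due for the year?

1 Jan – 14 Jul 2026: 195 days × 284 litres/day = 55,380 litres at £0.89/litre → £49288.20
15 Jul – 10 Sep 2026: 58 days × 284 litres/day = 16,472 litres at £0.86/litre → £14165.92
11 Sep – 31 Dec 2026: 112 days × 284 litres/day = 31,808 litres at £1.16/litre → £36897.28

£100351.40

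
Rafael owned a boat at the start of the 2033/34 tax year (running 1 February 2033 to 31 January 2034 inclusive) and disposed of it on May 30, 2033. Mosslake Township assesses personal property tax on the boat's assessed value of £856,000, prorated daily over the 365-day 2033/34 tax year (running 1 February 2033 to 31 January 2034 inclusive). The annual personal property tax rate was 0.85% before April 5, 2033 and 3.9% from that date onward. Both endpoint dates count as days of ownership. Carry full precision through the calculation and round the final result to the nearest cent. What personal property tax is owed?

February 1 – April 4, 2033: 63 days at 0.85% → £856,000 × 0.85% × 63/365 = £1,255.8575
April 5 – May 30, 2033: 56 days at 3.9% → £856,000 × 3.9% × 56/365 = £5,121.9288
Total = £6,377.7863

£6,377.79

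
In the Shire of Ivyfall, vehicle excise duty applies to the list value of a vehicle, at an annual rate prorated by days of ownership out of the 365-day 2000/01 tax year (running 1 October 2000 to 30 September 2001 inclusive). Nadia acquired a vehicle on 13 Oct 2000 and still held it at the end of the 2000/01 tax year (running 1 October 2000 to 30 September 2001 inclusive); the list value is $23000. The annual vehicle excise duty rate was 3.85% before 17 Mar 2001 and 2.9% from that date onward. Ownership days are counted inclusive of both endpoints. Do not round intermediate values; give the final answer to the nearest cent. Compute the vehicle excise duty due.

$737.86

13 Oct 2000 – 16 Mar 2001: 155 days at 3.85% → $23000 × 3.85% × 155/365 = $376.0342
17 Mar – 30 Sep 2001: 198 days at 2.9% → $23000 × 2.9% × 198/365 = $361.8247
Total = $737.8589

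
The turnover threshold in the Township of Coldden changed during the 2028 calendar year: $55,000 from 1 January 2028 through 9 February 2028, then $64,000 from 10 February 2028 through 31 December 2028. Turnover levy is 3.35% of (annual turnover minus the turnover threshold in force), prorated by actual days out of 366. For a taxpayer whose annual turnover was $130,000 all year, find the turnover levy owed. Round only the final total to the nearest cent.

1 January – 9 February 2028: 40 days, exemption $55,000 → ($130,000 − $55,000) × 3.35% × 40/366 = $274.5902
10 February – 31 December 2028: 326 days, exemption $64,000 → ($130,000 − $64,000) × 3.35% × 326/366 = $1,969.3607
Total = $2,243.9508

$2,243.95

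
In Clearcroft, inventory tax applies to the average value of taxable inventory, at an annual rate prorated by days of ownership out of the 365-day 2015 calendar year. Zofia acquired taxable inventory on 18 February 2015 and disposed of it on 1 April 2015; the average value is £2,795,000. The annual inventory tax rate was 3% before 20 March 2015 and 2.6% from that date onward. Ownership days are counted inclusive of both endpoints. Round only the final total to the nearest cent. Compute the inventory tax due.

£9,480.03

18 February – 19 March 2015: 30 days at 3% → £2,795,000 × 3% × 30/365 = £6,891.7808
20 March – 1 April 2015: 13 days at 2.6% → £2,795,000 × 2.6% × 13/365 = £2,588.2466
Total = £9,480.0274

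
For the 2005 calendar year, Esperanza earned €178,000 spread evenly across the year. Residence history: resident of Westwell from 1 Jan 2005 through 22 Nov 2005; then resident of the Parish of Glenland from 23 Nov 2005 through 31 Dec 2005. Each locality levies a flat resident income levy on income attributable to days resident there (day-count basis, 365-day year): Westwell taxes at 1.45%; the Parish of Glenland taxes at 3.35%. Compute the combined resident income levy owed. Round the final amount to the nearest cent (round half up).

Westwell, 1 Jan – 22 Nov 2005: 326 days → €178,000 × 1.45% × 326/365 = €2,305.2219
The Parish of Glenland, 23 Nov – 31 Dec 2005: 39 days → €178,000 × 3.35% × 39/365 = €637.1425
Total = €2,942.3644

€2,942.36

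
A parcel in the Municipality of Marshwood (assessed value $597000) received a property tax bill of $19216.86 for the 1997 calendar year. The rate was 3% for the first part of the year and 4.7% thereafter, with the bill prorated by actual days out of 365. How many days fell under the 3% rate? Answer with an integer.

Let d = days at the first rate; then 365 − d days at the second rate.
$597000 × [3%·d + 4.7%·(365−d)] / 365 = $19216.86
Solving gives d = 318, so the new rate took effect on 15 November 1997.

318 days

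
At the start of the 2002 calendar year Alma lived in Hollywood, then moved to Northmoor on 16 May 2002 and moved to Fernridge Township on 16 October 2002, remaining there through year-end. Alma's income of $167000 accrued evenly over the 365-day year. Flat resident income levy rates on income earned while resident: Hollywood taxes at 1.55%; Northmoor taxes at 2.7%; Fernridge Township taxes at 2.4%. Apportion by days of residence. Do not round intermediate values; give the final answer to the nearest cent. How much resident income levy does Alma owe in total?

$3692.99

Hollywood, 1 January – 15 May 2002: 135 days → $167000 × 1.55% × 135/365 = $957.3904
Northmoor, 16 May – 15 October 2002: 153 days → $167000 × 2.7% × 153/365 = $1890.0740
Fernridge Township, 16 October – 31 December 2002: 77 days → $167000 × 2.4% × 77/365 = $845.5233
Total = $3692.9877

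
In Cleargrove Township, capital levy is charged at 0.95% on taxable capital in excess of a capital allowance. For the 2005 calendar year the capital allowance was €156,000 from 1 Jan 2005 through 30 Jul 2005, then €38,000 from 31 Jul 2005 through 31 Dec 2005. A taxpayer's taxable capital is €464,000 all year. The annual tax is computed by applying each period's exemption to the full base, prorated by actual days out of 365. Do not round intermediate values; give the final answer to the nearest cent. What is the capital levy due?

1 Jan – 30 Jul 2005: 211 days, exemption €156,000 → (€464,000 − €156,000) × 0.95% × 211/365 = €1,691.4685
31 Jul – 31 Dec 2005: 154 days, exemption €38,000 → (€464,000 − €38,000) × 0.95% × 154/365 = €1,707.5014
Total = €3,398.9699

€3,398.97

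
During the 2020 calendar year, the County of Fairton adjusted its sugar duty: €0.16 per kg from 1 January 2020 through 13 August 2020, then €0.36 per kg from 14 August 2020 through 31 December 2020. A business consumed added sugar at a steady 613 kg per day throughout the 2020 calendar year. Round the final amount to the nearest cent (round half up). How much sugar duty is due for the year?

1 January – 13 August 2020: 226 days × 613 kg/day = 138,538 kg at €0.16/kg → €22,166.08
14 August – 31 December 2020: 140 days × 613 kg/day = 85,820 kg at €0.36/kg → €30,895.20

€53,061.28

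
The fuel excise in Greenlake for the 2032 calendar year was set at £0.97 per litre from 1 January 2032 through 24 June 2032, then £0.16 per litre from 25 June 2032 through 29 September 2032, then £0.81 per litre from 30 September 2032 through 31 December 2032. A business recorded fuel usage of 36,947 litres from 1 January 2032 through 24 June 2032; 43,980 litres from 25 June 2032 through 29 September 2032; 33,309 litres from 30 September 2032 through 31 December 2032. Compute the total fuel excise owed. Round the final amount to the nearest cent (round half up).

£69855.68

1 January – 24 June 2032: 36,947 litres at £0.97/litre → £35838.59
25 June – 29 September 2032: 43,980 litres at £0.16/litre → £7036.80
30 September – 31 December 2032: 33,309 litres at £0.81/litre → £26980.29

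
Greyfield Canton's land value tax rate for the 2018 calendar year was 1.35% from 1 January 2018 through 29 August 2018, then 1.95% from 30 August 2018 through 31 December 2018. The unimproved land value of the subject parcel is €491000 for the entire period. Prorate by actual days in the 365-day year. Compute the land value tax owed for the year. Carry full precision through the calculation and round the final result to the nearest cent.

1 January – 29 August 2018: 241 days at 1.35% → €491000 × 1.35% × 241/365 = €4376.6260
30 August – 31 December 2018: 124 days at 1.95% → €491000 × 1.95% × 124/365 = €3252.7068
Total = €7629.3329

€7629.33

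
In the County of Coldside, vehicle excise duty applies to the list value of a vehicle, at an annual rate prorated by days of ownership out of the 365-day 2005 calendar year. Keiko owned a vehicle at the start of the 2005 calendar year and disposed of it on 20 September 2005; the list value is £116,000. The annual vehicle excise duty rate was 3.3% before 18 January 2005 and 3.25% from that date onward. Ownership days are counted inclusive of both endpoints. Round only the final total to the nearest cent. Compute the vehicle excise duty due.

£2,719.17

1 January – 17 January 2005: 17 days at 3.3% → £116,000 × 3.3% × 17/365 = £178.2904
18 January – 20 September 2005: 246 days at 3.25% → £116,000 × 3.25% × 246/365 = £2,540.8767
Total = £2,719.1671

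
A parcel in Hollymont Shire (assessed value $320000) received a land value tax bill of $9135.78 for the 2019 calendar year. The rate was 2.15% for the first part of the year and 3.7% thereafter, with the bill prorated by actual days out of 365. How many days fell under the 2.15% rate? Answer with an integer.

Let d = days at the first rate; then 365 − d days at the second rate.
$320000 × [2.15%·d + 3.7%·(365−d)] / 365 = $9135.78
Solving gives d = 199, so the new rate took effect on July 19, 2019.

199 days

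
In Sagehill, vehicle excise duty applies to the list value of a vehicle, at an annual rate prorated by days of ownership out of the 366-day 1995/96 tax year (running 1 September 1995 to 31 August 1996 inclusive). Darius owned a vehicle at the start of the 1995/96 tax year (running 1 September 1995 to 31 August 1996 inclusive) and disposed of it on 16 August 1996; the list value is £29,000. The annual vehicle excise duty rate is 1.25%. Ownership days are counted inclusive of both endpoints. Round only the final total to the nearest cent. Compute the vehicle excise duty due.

£347.64

Days held (1 September 1995 – 16 August 1996): 351 out of 366
Tax = £29,000 × 1.25% × 351/366 = £347.6434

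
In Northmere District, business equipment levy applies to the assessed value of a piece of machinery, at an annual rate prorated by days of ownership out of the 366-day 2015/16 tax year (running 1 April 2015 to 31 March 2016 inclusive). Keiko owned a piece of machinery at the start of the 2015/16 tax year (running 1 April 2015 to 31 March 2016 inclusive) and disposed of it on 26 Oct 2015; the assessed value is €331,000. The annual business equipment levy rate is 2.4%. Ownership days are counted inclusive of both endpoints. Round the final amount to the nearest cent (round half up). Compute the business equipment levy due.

€4,536.33

Days held (1 Apr – 26 Oct 2015): 209 out of 366
Tax = €331,000 × 2.4% × 209/366 = €4,536.3279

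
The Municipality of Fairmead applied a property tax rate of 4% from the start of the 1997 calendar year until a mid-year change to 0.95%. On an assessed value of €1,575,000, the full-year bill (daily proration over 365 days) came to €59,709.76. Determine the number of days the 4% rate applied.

340 days

Let d = days at the first rate; then 365 − d days at the second rate.
€1,575,000 × [4%·d + 0.95%·(365−d)] / 365 = €59,709.76
Solving gives d = 340, so the new rate took effect on December 7, 1997.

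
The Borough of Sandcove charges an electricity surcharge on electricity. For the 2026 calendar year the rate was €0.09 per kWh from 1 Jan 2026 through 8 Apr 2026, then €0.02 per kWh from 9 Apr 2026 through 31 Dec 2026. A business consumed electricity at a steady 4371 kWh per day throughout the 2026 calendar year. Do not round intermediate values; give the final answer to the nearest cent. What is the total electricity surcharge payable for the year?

1 Jan – 8 Apr 2026: 98 days × 4371 kWh/day = 428,358 kWh at €0.09/kWh → €38552.22
9 Apr – 31 Dec 2026: 267 days × 4371 kWh/day = 1,167,057 kWh at €0.02/kWh → €23341.14

€61893.36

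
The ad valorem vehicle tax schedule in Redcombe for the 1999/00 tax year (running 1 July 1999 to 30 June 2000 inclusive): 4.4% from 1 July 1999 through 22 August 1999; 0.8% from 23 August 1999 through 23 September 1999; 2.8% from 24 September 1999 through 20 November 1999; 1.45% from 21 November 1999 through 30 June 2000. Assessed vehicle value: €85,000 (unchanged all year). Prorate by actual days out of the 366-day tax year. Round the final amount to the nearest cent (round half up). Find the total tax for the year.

€1,729.15

1 July – 22 August 1999: 53 days at 4.4% → €85,000 × 4.4% × 53/366 = €541.5847
23 August – 23 September 1999: 32 days at 0.8% → €85,000 × 0.8% × 32/366 = €59.4536
24 September – 20 November 1999: 58 days at 2.8% → €85,000 × 2.8% × 58/366 = €377.1585
21 November 1999 – 30 June 2000: 223 days at 1.45% → €85,000 × 1.45% × 223/366 = €750.9495
Total = €1,729.1462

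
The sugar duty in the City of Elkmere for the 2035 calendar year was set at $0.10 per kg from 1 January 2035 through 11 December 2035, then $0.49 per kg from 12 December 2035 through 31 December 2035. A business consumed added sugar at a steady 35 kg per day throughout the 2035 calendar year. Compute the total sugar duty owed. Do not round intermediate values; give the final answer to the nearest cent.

$1,550.50

1 January – 11 December 2035: 345 days × 35 kg/day = 12,075 kg at $0.10/kg → $1,207.50
12 December – 31 December 2035: 20 days × 35 kg/day = 700 kg at $0.49/kg → $343.00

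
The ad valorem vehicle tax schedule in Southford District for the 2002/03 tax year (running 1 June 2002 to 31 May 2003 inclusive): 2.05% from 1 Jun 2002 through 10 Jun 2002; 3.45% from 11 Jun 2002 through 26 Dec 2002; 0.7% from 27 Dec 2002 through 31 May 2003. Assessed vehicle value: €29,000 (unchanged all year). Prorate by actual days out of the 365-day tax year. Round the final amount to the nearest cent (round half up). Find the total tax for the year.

€648.53

1 Jun – 10 Jun 2002: 10 days at 2.05% → €29,000 × 2.05% × 10/365 = €16.2877
11 Jun – 26 Dec 2002: 199 days at 3.45% → €29,000 × 3.45% × 199/365 = €545.4781
27 Dec 2002 – 31 May 2003: 156 days at 0.7% → €29,000 × 0.7% × 156/365 = €86.7616
Total = €648.5274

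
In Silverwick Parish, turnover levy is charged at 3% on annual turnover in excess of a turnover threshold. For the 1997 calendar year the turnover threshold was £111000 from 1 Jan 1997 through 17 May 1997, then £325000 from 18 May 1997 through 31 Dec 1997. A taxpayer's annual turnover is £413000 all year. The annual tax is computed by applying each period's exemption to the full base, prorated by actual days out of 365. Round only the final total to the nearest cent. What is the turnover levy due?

£5049.70

1 Jan – 17 May 1997: 137 days, exemption £111000 → (£413000 − £111000) × 3% × 137/365 = £3400.6027
18 May – 31 Dec 1997: 228 days, exemption £325000 → (£413000 − £325000) × 3% × 228/365 = £1649.0959
Total = £5049.6986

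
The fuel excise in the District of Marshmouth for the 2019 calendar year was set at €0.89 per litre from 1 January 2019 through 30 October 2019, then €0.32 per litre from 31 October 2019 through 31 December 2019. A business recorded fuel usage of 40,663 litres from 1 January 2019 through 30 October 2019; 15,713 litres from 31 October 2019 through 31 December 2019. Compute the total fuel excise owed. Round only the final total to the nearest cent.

€41,218.23

1 January – 30 October 2019: 40,663 litres at €0.89/litre → €36,190.07
31 October – 31 December 2019: 15,713 litres at €0.32/litre → €5,028.16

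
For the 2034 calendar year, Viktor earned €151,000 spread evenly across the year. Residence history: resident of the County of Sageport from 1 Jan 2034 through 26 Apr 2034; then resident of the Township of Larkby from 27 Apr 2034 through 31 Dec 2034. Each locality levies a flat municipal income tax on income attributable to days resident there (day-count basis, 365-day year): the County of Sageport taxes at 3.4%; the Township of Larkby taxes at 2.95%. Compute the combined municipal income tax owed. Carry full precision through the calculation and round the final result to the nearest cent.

The County of Sageport, 1 Jan – 26 Apr 2034: 116 days → €151,000 × 3.4% × 116/365 = €1,631.6274
The Township of Larkby, 27 Apr – 31 Dec 2034: 249 days → €151,000 × 2.95% × 249/365 = €3,038.8233
Total = €4,670.4507

€4,670.45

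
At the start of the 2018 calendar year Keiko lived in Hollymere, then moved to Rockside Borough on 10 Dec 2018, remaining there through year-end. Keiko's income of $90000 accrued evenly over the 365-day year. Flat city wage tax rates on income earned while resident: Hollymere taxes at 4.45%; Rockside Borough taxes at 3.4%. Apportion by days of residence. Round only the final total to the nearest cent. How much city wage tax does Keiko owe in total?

Hollymere, 1 Jan – 9 Dec 2018: 343 days → $90000 × 4.45% × 343/365 = $3763.6027
Rockside Borough, 10 Dec – 31 Dec 2018: 22 days → $90000 × 3.4% × 22/365 = $184.4384
Total = $3948.0411

$3948.04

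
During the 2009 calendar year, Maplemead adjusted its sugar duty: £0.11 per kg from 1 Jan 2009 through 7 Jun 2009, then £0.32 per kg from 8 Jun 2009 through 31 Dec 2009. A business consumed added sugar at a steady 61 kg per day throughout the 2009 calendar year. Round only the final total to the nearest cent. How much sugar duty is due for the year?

£5,100.82

1 Jan – 7 Jun 2009: 158 days × 61 kg/day = 9,638 kg at £0.11/kg → £1,060.18
8 Jun – 31 Dec 2009: 207 days × 61 kg/day = 12,627 kg at £0.32/kg → £4,040.64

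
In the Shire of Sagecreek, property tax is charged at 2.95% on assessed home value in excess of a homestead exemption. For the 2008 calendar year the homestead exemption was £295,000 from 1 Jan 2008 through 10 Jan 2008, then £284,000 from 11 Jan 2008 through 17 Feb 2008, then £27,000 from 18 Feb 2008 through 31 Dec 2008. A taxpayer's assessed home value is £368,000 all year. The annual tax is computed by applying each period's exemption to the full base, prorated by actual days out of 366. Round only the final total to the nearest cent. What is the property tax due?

1 Jan – 10 Jan 2008: 10 days, exemption £295,000 → (£368,000 − £295,000) × 2.95% × 10/366 = £58.8388
11 Jan – 17 Feb 2008: 38 days, exemption £284,000 → (£368,000 − £284,000) × 2.95% × 38/366 = £257.2787
18 Feb – 31 Dec 2008: 318 days, exemption £27,000 → (£368,000 − £27,000) × 2.95% × 318/366 = £8,740.2213
Total = £9,056.3388

£9,056.34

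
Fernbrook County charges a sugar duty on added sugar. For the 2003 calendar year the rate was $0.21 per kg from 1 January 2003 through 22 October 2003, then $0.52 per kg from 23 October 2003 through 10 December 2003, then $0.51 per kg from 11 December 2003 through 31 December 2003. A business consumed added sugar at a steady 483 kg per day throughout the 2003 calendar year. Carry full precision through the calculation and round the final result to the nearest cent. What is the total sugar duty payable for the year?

1 January – 22 October 2003: 295 days × 483 kg/day = 142,485 kg at $0.21/kg → $29921.85
23 October – 10 December 2003: 49 days × 483 kg/day = 23,667 kg at $0.52/kg → $12306.84
11 December – 31 December 2003: 21 days × 483 kg/day = 10,143 kg at $0.51/kg → $5172.93

$47401.62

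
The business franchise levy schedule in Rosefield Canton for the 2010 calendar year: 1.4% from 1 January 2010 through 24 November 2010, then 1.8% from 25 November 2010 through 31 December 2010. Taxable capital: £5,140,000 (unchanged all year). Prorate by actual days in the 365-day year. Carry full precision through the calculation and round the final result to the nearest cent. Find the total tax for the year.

£74,044.16

1 January – 24 November 2010: 328 days at 1.4% → £5,140,000 × 1.4% × 328/365 = £64,665.4247
25 November – 31 December 2010: 37 days at 1.8% → £5,140,000 × 1.8% × 37/365 = £9,378.7397
Total = £74,044.1644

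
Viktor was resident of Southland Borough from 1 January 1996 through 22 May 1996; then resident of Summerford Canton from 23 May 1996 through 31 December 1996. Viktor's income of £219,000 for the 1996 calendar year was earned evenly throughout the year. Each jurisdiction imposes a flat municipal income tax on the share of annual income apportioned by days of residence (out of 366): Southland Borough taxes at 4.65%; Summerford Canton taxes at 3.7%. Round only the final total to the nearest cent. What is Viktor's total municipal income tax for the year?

£8,915.87

Southland Borough, 1 January – 22 May 1996: 143 days → £219,000 × 4.65% × 143/366 = £3,978.7992
Summerford Canton, 23 May – 31 December 1996: 223 days → £219,000 × 3.7% × 223/366 = £4,937.0738
Total = £8,915.8730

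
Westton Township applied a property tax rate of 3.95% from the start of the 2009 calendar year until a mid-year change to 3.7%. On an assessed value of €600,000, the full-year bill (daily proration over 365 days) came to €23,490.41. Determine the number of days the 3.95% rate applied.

Let d = days at the first rate; then 365 − d days at the second rate.
€600,000 × [3.95%·d + 3.7%·(365−d)] / 365 = €23,490.41
Solving gives d = 314, so the new rate took effect on November 11, 2009.

314 days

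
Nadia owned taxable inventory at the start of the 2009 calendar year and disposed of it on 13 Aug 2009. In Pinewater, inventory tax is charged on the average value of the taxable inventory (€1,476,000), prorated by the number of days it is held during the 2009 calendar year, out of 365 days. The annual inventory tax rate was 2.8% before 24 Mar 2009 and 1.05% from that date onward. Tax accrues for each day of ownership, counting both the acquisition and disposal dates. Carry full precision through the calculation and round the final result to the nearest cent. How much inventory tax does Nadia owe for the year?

€15,356.47

1 Jan – 23 Mar 2009: 82 days at 2.8% → €1,476,000 × 2.8% × 82/365 = €9,284.6466
24 Mar – 13 Aug 2009: 143 days at 1.05% → €1,476,000 × 1.05% × 143/365 = €6,071.8192
Total = €15,356.4658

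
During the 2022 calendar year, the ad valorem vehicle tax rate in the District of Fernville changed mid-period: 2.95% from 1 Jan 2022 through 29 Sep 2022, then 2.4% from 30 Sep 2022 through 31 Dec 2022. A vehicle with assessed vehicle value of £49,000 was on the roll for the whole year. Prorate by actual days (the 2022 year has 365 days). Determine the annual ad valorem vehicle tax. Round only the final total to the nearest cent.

1 Jan – 29 Sep 2022: 272 days at 2.95% → £49,000 × 2.95% × 272/365 = £1,077.1945
30 Sep – 31 Dec 2022: 93 days at 2.4% → £49,000 × 2.4% × 93/365 = £299.6384
Total = £1,376.8329

£1,376.83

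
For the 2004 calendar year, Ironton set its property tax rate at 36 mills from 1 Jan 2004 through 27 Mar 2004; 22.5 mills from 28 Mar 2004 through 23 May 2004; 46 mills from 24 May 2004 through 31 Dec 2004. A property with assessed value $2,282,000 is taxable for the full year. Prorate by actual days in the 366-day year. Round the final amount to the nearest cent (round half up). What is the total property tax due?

1 Jan – 27 Mar 2004: 87 days at 36 mills → $2,282,000 × 3.6% × 87/366 = $19,527.9344
28 Mar – 23 May 2004: 57 days at 22.5 mills → $2,282,000 × 2.25% × 57/366 = $7,996.3525
24 May – 31 Dec 2004: 222 days at 46 mills → $2,282,000 × 4.6% × 222/366 = $63,671.5410
Total = $91,195.8279

$91,195.83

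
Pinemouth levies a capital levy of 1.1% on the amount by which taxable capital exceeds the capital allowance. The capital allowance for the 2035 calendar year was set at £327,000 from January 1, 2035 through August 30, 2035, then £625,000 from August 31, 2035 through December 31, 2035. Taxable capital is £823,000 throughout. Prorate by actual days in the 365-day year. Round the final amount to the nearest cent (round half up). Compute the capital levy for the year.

January 1 – August 30, 2035: 242 days, exemption £327,000 → (£823,000 − £327,000) × 1.1% × 242/365 = £3,617.4027
August 31 – December 31, 2035: 123 days, exemption £625,000 → (£823,000 − £625,000) × 1.1% × 123/365 = £733.9562
Total = £4,351.3589

£4,351.36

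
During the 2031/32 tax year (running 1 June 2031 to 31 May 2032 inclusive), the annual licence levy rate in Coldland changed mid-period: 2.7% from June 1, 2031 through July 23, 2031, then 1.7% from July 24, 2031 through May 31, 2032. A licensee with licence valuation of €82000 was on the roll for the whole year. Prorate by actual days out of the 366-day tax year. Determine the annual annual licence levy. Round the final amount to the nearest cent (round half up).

€1512.74

June 1 – July 23, 2031: 53 days at 2.7% → €82000 × 2.7% × 53/366 = €320.6066
July 24, 2031 – May 31, 2032: 313 days at 1.7% → €82000 × 1.7% × 313/366 = €1192.1366
Total = €1512.7432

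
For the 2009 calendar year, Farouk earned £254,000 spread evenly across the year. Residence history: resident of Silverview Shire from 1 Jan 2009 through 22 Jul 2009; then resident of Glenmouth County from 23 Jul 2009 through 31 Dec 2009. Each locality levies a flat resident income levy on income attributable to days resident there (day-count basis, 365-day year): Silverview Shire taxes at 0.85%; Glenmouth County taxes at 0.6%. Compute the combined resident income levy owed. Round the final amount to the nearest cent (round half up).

Silverview Shire, 1 Jan – 22 Jul 2009: 203 days → £254,000 × 0.85% × 203/365 = £1,200.7589
Glenmouth County, 23 Jul – 31 Dec 2009: 162 days → £254,000 × 0.6% × 162/365 = £676.4055
Total = £1,877.1644

£1,877.16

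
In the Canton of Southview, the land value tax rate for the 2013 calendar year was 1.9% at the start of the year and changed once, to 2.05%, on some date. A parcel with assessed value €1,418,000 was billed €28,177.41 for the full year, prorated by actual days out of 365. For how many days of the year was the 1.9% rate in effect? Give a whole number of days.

153 days

Let d = days at the first rate; then 365 − d days at the second rate.
€1,418,000 × [1.9%·d + 2.05%·(365−d)] / 365 = €28,177.41
Solving gives d = 153, so the new rate took effect on 3 June 2013.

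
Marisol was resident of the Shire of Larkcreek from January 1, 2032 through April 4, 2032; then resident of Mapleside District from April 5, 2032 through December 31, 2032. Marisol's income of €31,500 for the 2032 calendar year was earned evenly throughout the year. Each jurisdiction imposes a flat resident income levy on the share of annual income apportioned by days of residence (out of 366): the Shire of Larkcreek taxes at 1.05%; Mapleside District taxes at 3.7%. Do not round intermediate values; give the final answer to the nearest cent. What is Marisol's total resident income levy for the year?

€948.83

The Shire of Larkcreek, January 1 – April 4, 2032: 95 days → €31,500 × 1.05% × 95/366 = €85.8504
Mapleside District, April 5 – December 31, 2032: 271 days → €31,500 × 3.7% × 271/366 = €862.9795
Total = €948.8299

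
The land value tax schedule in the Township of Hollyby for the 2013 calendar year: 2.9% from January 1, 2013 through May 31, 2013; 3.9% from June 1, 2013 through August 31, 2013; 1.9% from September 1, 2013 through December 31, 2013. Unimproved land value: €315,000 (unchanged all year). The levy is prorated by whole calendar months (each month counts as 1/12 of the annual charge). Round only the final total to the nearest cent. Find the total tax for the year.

€8,872.50

January 1 – May 31, 2013: 5 months at 2.9% → €315,000 × 2.9% × 5/12 = €3,806.2500
June 1 – August 31, 2013: 3 months at 3.9% → €315,000 × 3.9% × 3/12 = €3,071.2500
September 1 – December 31, 2013: 4 months at 1.9% → €315,000 × 1.9% × 4/12 = €1,995.0000
Total = €8,872.5000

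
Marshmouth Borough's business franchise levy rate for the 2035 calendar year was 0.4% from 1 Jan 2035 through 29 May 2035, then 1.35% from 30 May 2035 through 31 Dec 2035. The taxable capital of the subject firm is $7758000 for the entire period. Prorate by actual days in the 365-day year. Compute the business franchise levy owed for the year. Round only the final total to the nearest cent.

1 Jan – 29 May 2035: 149 days at 0.4% → $7758000 × 0.4% × 149/365 = $12667.8575
30 May – 31 Dec 2035: 216 days at 1.35% → $7758000 × 1.35% × 216/365 = $61978.9808
Total = $74646.8384

$74646.84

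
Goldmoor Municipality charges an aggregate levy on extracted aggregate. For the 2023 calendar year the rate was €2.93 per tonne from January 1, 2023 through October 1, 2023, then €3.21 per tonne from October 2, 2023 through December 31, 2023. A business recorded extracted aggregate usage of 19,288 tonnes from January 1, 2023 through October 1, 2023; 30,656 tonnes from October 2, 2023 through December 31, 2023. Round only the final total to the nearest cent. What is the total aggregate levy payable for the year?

January 1 – October 1, 2023: 19,288 tonnes at €2.93/tonne → €56,513.84
October 2 – December 31, 2023: 30,656 tonnes at €3.21/tonne → €98,405.76

€154,919.60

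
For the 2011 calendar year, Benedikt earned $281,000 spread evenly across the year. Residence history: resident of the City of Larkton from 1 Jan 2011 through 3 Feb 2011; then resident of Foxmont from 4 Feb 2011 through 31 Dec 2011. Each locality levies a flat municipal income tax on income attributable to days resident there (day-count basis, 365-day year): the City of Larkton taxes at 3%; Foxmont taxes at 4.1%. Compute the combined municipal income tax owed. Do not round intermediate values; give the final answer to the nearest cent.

$11,233.07

The City of Larkton, 1 Jan – 3 Feb 2011: 34 days → $281,000 × 3% × 34/365 = $785.2603
Foxmont, 4 Feb – 31 Dec 2011: 331 days → $281,000 × 4.1% × 331/365 = $10,447.8110
Total = $11,233.0712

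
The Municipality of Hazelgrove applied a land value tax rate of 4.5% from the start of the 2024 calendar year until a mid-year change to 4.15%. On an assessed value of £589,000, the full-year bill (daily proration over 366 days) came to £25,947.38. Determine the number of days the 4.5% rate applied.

Let d = days at the first rate; then 366 − d days at the second rate.
£589,000 × [4.5%·d + 4.15%·(366−d)] / 366 = £25,947.38
Solving gives d = 267, so the new rate took effect on 24 Sep 2024.

267 days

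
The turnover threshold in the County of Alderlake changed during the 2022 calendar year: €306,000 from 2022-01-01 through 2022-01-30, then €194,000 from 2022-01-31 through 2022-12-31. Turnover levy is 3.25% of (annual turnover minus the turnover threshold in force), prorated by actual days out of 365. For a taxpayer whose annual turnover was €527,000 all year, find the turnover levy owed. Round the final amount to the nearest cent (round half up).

€10,523.32

2022-01-01 to 2022-01-30: 30 days, exemption €306,000 → (€527,000 − €306,000) × 3.25% × 30/365 = €590.3425
2022-01-31 to 2022-12-31: 335 days, exemption €194,000 → (€527,000 − €194,000) × 3.25% × 335/365 = €9,932.9795
Total = €10,523.3219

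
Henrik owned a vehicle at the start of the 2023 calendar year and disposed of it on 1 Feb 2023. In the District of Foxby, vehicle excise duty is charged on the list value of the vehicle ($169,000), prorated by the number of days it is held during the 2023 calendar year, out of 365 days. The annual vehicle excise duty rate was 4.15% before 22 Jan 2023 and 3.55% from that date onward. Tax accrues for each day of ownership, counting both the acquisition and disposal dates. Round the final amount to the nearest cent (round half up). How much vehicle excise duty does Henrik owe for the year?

1 Jan – 21 Jan 2023: 21 days at 4.15% → $169,000 × 4.15% × 21/365 = $403.5164
22 Jan – 1 Feb 2023: 11 days at 3.55% → $169,000 × 3.55% × 11/365 = $180.8068
Total = $584.3233

$584.32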